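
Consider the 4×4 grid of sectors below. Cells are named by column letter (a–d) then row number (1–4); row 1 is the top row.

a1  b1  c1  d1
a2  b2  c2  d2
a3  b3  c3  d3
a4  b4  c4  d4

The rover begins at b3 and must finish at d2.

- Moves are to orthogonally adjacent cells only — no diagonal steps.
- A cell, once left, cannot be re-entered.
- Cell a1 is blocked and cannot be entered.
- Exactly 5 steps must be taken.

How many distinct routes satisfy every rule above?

Need simple routes of exactly 5 moves from b3 to d2 (Manhattan distance 3, so 1 moves are spent on a detour and 1 undoing it).
Branch systematically from the start, pruning whenever the remaining move budget drops below the Manhattan distance to d2 or differs from it in parity. Grouping the completions by first move — via b2: 4; via b4: 3; via a3: 1; via c3: 2 — and summing: 4 + 3 + 1 + 2 = 10.
That gives 10 routes.

10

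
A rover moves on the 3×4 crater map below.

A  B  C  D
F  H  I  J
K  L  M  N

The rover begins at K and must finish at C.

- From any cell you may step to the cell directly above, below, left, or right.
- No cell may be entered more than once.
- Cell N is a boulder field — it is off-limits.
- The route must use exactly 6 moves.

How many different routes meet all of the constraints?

7

Need simple routes of exactly 6 moves from K to C (Manhattan distance 4, so 1 moves are spent on a detour and 1 undoing it).
Enumerating: K F A B H I C | K F H L M I C | K F H I J D C | K L H F A B C | K L H I J D C | K L M I H B C | K L M I J D C.
That gives 7 routes.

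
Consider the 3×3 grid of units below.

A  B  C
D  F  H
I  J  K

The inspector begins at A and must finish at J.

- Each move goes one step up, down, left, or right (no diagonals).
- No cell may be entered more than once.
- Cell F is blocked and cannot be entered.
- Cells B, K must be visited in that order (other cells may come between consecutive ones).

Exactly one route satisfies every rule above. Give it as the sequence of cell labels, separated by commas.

The waypoints must appear in the order B, K, with no cell reused.
Route from A: 2× right (reaching C), 2× down (reaching K), left to J — 5 moves in all.
Check: order respected (B at step 1, K at step 4).

A, B, C, H, K, J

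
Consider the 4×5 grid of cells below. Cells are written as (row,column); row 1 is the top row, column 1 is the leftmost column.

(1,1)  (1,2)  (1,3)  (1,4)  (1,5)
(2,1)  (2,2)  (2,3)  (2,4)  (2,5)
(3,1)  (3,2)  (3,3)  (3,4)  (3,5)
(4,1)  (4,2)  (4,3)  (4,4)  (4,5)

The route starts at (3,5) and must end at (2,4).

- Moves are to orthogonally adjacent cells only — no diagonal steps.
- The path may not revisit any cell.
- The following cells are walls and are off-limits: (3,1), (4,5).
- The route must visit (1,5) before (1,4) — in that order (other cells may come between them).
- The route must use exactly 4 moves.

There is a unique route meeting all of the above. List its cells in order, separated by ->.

The waypoints must appear in the order (1,5), (1,4), with no cell reused.
Route from (3,5): up 2 to (1,5), left 1 to (1,4), down 1 to (2,4) — 4 moves in all.
Check: order respected ((1,5) at step 2, (1,4) at step 3); 4 moves as required.

(3,5) -> (2,5) -> (1,5) -> (1,4) -> (2,4)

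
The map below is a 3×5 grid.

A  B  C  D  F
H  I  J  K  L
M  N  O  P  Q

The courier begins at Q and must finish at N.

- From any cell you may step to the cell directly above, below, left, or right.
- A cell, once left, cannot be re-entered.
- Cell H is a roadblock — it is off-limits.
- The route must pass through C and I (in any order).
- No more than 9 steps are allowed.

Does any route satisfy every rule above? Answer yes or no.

One route that works: Q → L → F → D → C → J → I → N.

yes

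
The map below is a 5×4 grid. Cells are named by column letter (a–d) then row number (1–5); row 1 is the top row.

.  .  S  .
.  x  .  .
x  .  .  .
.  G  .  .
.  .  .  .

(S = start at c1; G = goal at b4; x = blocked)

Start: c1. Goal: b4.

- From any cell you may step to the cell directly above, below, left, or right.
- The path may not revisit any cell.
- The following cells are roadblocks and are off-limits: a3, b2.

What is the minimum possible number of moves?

The Manhattan distance from c1 to b4 is |1−4| + |3−2| = 4, so at least 4 moves are needed.
A route of 4 moves achieves this: c1 → c2 → c3 → c4 → b4.
Since 4 matches the lower bound, it is optimal.

4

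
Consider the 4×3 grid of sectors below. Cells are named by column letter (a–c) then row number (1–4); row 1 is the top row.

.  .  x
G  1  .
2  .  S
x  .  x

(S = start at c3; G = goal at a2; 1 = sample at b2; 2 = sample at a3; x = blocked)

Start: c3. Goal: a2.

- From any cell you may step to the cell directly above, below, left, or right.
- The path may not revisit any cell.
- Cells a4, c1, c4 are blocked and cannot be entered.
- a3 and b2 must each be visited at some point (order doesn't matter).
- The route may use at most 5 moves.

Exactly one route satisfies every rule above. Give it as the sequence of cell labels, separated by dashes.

Any route must reach a3 and b2 and still end at a2 within 5 moves, so the order of the required stops is forced.
Route from c3: up to c2, left to b2, down to b3, left to a3, up to a2 — 5 moves in all.
Check: all required cells visited; 5 ≤ 5 moves.

c3 - c2 - b2 - b3 - a3 - a2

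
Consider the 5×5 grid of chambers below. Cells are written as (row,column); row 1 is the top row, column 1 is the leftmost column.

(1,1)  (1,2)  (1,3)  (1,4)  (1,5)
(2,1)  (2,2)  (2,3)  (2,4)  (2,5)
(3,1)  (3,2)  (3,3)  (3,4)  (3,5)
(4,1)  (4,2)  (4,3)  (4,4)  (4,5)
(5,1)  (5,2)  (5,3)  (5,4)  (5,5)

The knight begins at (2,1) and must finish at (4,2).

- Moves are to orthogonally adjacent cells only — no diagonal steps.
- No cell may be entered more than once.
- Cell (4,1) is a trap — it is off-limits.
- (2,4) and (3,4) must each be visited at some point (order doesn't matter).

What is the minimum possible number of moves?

Any route passes through (2,4) and (3,4) in some order between (2,1) and (4,2). Summing Manhattan distances along each leg and taking the cheapest ordering ((2,1) → (2,4) → (3,4) → (4,2)) gives a lower bound of 3 + 1 + 3 = 7 moves.
A route of 7 moves achieves this: (2,1) → (2,2) → (2,3) → (2,4) → (3,4) → (4,4) → (4,3) → (4,2).
Since 7 matches the lower bound, it is optimal.

7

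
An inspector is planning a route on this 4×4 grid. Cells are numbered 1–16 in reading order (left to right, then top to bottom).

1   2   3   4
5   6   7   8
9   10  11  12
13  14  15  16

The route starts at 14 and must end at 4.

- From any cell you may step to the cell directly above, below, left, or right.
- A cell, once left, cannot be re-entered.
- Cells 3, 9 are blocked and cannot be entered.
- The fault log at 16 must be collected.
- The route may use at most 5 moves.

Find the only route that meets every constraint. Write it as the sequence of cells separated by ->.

The budget equals the shortest possible length, so every move has to be on a shortest route through the required cells.
Route from 14: 2× right (reaching 16), 3× up (reaching 4) — 5 moves in all.
Check: all required cells visited; 5 ≤ 5 moves.

14 -> 15 -> 16 -> 12 -> 8 -> 4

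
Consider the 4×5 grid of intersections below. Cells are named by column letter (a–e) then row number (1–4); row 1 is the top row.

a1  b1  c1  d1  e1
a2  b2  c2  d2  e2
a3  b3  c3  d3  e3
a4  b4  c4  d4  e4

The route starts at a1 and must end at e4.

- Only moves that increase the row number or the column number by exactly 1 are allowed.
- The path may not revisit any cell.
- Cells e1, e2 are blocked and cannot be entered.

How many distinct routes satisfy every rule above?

A right/down-only route from a1 to e4 makes exactly 3 down-moves and 4 right-moves in some order.
With no other constraints that would be C(7,3) = 35 routes.
Subtract routes through each blocked cell (inclusion–exclusion for overlaps): − through e1: 1 − through e2: 5 + through e1&e2: 1 → 30.
That gives 30 routes.

30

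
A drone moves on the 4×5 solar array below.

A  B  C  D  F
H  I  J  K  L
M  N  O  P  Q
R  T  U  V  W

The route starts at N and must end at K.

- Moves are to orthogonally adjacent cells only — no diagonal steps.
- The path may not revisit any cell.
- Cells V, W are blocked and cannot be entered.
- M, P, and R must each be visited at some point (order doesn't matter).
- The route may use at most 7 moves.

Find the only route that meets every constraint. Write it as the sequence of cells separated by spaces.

N M R T U O P K

The budget equals the shortest possible length, so every move has to be on a shortest route through the required cells.
Route from N: left 1 to M, down 1 to R, right 2 to U, up 1 to O, right 1 to P, up 1 to K — 7 moves in all.
Check: all required cells visited; 7 ≤ 7 moves.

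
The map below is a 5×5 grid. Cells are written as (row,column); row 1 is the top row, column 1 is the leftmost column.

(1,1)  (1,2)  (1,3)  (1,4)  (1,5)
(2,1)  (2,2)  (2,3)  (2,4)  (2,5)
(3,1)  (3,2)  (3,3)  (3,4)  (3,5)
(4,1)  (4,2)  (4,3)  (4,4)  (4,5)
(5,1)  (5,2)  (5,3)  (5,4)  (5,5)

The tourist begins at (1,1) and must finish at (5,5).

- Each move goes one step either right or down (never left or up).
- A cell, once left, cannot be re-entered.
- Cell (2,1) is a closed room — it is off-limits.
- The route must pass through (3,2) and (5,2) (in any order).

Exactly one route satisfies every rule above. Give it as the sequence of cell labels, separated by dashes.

(1,1) - (1,2) - (2,2) - (3,2) - (4,2) - (5,2) - (5,3) - (5,4) - (5,5)

Moves only go right or down, so the column and row indices never decrease.
Route from (1,1): right 1 to (1,2), down 4 to (5,2), right 3 to (5,5) — 8 moves in all.
Check: all required cells visited.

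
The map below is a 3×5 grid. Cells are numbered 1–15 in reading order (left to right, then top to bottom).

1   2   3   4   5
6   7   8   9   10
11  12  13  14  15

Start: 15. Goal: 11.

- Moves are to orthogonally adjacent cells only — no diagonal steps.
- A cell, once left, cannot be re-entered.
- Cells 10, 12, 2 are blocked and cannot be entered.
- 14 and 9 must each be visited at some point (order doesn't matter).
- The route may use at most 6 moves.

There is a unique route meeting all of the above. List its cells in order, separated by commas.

15, 14, 9, 8, 7, 6, 11

The 6-move cap with required stops at 14, 9 leaves no slack for detours.
Route from 15: left to 14, up to 9, 3× left (reaching 6), down to 11 — 6 moves in all.
Check: all required cells visited; 6 ≤ 6 moves.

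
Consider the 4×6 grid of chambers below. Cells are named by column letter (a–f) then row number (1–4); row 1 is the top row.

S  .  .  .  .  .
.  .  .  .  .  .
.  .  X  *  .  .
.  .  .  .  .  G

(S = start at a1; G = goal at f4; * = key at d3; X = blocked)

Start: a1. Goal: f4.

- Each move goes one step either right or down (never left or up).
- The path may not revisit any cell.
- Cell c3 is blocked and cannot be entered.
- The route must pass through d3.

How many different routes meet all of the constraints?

12

A right/down-only route from a1 to f4 makes exactly 3 down-moves and 5 right-moves in some order.
With no other constraints that would be C(8,3) = 56 routes.
Split at d3 and multiply the segment counts (each segment already excludes blocked cells): a1→d3: 4; d3→f4: 3; product = 12.
That gives 12 routes.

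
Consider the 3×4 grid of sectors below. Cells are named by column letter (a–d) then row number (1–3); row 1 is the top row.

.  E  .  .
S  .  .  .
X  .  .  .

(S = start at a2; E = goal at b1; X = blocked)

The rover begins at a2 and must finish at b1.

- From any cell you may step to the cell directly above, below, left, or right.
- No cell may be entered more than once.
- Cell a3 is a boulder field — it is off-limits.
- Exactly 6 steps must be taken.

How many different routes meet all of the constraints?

2

Need simple routes of exactly 6 moves from a2 to b1 (Manhattan distance 2, so 2 moves are spent on a detour and 2 undoing it).
Enumerating: a2 b2 b3 c3 c2 c1 b1 | a2 b2 c2 d2 d1 c1 b1.
That gives 2 routes.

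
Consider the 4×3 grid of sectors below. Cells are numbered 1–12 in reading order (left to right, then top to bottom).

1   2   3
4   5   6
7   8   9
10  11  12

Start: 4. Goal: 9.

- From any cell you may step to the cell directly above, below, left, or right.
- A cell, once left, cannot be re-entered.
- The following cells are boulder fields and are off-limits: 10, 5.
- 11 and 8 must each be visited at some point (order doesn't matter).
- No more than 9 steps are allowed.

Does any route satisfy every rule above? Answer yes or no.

One route that works: 4 → 7 → 8 → 11 → 12 → 9.

yes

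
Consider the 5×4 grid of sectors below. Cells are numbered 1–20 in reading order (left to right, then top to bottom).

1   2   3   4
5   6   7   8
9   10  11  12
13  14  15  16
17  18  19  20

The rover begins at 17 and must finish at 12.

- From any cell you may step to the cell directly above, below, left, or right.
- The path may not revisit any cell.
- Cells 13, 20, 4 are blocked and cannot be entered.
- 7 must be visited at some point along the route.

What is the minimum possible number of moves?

Any route passes through 7 somewhere between 17 and 12. Summing Manhattan distances along the two legs (17 → 7 → 12) gives a lower bound of 5 + 2 = 7 moves.
A route of 7 moves achieves this: 17 → 18 → 14 → 10 → 6 → 7 → 11 → 12.
Since 7 matches the lower bound, it is optimal.

7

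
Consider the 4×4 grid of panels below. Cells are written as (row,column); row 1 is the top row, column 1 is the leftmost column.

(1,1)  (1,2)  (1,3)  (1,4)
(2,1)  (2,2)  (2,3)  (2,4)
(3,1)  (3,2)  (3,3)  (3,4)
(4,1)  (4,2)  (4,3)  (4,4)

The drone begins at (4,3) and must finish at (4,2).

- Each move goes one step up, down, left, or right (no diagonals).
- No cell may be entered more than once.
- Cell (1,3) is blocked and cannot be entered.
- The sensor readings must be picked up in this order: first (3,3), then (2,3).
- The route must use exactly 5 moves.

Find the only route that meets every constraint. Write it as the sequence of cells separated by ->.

(4,3) -> (3,3) -> (2,3) -> (2,2) -> (3,2) -> (4,2)

The waypoints must appear in the order (3,3), (2,3), with no cell reused.
Route from (4,3): 2× up (reaching (2,3)), left to (2,2), 2× down (reaching (4,2)) — 5 moves in all.
Check: order respected ((3,3) at step 1, (2,3) at step 2); 5 moves as required.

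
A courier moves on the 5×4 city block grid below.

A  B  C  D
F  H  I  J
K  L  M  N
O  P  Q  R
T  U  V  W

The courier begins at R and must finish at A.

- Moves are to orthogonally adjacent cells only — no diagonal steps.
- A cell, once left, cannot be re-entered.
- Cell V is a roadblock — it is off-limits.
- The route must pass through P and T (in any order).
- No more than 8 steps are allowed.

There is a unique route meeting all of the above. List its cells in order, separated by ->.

The budget equals the shortest possible length, so every move has to be on a shortest route through the required cells.
Route from R: 2× left (reaching P), down to U, left to T, 4× up (reaching A) — 8 moves in all.
Check: all required cells visited; 8 ≤ 8 moves.

R -> Q -> P -> U -> T -> O -> K -> F -> A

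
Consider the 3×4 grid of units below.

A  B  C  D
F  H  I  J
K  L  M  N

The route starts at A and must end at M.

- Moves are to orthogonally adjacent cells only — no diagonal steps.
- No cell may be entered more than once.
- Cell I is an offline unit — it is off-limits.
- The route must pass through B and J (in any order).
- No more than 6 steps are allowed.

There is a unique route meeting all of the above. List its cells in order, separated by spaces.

The 6-move cap with required stops at B, J leaves no slack for detours.
Route from A: right 3 to D, down 2 to N, left 1 to M — 6 moves in all.
Check: all required cells visited; 6 ≤ 6 moves.

A B C D J N M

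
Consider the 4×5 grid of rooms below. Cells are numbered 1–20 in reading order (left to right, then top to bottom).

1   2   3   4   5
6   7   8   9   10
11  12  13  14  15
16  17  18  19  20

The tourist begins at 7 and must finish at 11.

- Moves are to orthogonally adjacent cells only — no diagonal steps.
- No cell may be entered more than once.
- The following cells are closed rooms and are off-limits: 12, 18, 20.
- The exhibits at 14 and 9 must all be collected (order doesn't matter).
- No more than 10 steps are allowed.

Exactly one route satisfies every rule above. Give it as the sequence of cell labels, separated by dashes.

Any route must reach 14 and 9 and still end at 11 within 10 moves, so the order of the required stops is forced.
Route from 7: right 1 to 8, down 1 to 13, right 1 to 14, up 2 to 4, left 3 to 1, down 2 to 11 — 10 moves in all.
Check: all required cells visited; 10 ≤ 10 moves.

7 - 8 - 13 - 14 - 9 - 4 - 3 - 2 - 1 - 6 - 11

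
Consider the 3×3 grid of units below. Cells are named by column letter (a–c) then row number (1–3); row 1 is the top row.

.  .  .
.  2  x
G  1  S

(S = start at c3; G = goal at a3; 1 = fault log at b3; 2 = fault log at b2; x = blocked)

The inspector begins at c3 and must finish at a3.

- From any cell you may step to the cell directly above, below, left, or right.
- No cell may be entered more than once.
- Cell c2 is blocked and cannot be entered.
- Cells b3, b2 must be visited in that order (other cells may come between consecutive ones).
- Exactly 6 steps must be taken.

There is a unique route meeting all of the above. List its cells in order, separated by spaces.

c3 b3 b2 b1 a1 a2 a3

The waypoints must appear in the order b3, b2, with no cell reused.
Route from c3: left 1 to b3, up 2 to b1, left 1 to a1, down 2 to a3 — 6 moves in all.
Check: order respected (1 at step 1, 2 at step 2); 6 moves as required.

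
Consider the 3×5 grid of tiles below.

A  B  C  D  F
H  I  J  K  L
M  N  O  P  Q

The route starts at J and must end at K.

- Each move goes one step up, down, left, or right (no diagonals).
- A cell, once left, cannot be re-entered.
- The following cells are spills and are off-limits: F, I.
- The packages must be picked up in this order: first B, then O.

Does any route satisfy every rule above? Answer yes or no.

One route that works: J → C → B → A → H → M → N → O → P → K.

yes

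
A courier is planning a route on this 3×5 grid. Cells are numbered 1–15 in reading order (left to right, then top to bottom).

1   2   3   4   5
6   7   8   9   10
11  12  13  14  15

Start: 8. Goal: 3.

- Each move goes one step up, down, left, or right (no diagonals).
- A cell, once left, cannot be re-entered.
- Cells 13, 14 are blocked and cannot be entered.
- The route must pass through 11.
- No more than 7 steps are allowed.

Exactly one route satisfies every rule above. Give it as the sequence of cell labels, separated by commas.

Any route must reach 11 and still end at 3 within 7 moves, so the order of the required stops is forced.
Route from 8: left 1 to 7, down 1 to 12, left 1 to 11, up 2 to 1, right 2 to 3 — 7 moves in all.
Check: all required cells visited; 7 ≤ 7 moves.

8, 7, 12, 11, 6, 1, 2, 3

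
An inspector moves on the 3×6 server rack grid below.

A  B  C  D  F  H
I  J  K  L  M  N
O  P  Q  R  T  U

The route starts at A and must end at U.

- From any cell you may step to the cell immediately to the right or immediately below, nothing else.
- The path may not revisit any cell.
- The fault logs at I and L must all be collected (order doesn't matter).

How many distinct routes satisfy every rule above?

A right/down-only route from A to U makes exactly 2 down-moves and 5 right-moves in some order.
With no other constraints that would be C(7,2) = 21 routes.
A monotone route can only reach the required cells in the order I, L, so split there and multiply the segment counts: A→I: 1; I→L: 1; L→U: 3; product = 3.
That gives 3 routes.

3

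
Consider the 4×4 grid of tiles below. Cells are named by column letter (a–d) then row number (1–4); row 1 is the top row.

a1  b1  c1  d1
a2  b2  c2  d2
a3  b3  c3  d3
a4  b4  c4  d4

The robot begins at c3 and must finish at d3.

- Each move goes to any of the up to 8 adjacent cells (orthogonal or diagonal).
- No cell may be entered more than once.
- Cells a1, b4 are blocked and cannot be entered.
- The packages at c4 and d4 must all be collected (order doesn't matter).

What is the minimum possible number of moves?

Any route passes through c4 and d4 in some order between c3 and d3. Summing Chebyshev distances along each leg and taking the cheapest ordering (c3 → d4 → c4 → d3) gives a lower bound of 1 + 1 + 1 = 3 moves.
A route of 3 moves achieves this: c3 → c4 → d4 → d3.
Since 3 matches the lower bound, it is optimal.

3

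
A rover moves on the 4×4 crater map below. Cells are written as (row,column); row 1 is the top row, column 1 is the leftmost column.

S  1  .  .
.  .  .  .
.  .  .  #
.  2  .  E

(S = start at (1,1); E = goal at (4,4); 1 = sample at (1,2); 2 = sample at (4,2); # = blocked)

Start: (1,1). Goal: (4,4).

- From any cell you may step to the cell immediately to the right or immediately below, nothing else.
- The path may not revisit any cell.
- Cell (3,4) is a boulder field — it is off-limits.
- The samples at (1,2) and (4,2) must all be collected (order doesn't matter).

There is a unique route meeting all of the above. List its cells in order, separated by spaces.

(1,1) (1,2) (2,2) (3,2) (4,2) (4,3) (4,4)

Moves only go right or down, so the column and row indices never decrease.
Route from (1,1): right to (1,2), 3× down (reaching (4,2)), 2× right (reaching (4,4)) — 6 moves in all.
Check: all required cells visited.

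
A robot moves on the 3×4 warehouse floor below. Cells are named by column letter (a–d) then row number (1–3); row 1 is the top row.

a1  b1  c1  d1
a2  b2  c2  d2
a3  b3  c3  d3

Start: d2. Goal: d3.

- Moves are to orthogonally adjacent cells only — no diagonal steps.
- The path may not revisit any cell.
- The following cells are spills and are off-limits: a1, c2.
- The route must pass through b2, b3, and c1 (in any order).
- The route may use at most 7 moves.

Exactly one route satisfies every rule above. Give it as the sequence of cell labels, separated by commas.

d2, d1, c1, b1, b2, b3, c3, d3

Any route must reach b2, b3, and c1 and still end at d3 within 7 moves, so the order of the required stops is forced.
Route from d2: up 1 to d1, left 2 to b1, down 2 to b3, right 2 to d3 — 7 moves in all.
Check: all required cells visited; 7 ≤ 7 moves.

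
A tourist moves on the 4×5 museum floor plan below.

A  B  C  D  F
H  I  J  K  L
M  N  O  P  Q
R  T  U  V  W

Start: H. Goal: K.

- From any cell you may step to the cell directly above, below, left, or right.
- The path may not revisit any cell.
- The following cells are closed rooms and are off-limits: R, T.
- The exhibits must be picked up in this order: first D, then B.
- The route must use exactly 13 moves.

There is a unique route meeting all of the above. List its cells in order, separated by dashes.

The waypoints must appear in the order D, B, with no cell reused.
Route from H: down 1 to M, right 4 to Q, up 2 to F, left 3 to B, down 1 to I, right 2 to K — 13 moves in all.
Check: order respected (D at step 8, B at step 10); 13 moves as required.

H - M - N - O - P - Q - L - F - D - C - B - I - J - K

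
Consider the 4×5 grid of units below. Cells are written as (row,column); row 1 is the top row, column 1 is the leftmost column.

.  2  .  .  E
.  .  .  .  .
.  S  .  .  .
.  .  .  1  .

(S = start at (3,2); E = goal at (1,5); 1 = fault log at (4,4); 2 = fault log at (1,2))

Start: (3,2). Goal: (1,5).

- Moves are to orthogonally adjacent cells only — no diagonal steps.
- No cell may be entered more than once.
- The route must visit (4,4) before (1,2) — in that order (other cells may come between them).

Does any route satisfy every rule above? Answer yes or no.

One route that works: (3,2) → (4,2) → (4,3) → (4,4) → (3,4) → (2,4) → (2,3) → (2,2) → (1,2) → (1,3) → (1,4) → (1,5).

yes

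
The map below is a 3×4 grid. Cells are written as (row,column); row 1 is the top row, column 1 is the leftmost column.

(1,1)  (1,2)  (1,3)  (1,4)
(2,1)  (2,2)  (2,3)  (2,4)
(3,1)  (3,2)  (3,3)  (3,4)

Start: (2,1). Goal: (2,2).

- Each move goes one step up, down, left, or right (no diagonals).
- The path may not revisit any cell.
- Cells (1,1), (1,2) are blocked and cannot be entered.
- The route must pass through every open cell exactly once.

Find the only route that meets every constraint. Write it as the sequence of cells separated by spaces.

Need to visit all 10 open cells exactly once, starting at (2,1) and ending at (2,2).
Cell (3,1) has only two open neighbours ((2,1) and (3,2)), so the path must pass straight through it: one of those is the cell it's entered from and the other is where it exits.
Route from (2,1): down to (3,1), 3× right (reaching (3,4)), 2× up (reaching (1,4)), left to (1,3), down to (2,3), left to (2,2) — 9 moves in all.
Check: all 10 open cells covered.

(2,1) (3,1) (3,2) (3,3) (3,4) (2,4) (1,4) (1,3) (2,3) (2,2)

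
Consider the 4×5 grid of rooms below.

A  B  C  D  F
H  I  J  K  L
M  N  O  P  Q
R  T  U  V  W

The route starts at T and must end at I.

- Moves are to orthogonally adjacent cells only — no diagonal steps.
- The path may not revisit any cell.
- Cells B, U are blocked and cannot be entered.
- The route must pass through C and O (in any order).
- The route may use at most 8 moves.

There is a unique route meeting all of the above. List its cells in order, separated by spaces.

The budget equals the shortest possible length, so every move has to be on a shortest route through the required cells.
Route from T: up 1 to N, right 2 to P, up 2 to D, left 1 to C, down 1 to J, left 1 to I — 8 moves in all.
Check: all required cells visited; 8 ≤ 8 moves.

T N O P K D C J I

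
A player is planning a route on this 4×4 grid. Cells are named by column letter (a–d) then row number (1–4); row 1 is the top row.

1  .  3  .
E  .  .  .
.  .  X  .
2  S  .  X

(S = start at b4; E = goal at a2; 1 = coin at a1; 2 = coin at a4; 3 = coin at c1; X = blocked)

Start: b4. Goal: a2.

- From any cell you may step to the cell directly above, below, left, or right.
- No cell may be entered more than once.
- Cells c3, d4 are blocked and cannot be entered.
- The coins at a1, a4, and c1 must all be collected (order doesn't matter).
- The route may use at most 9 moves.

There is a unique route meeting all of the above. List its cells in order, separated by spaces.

b4 a4 a3 b3 b2 c2 c1 b1 a1 a2

Any route must reach a1, a4, and c1 and still end at a2 within 9 moves, so the order of the required stops is forced.
Route from b4: left to a4, up to a3, right to b3, up to b2, right to c2, up to c1, 2× left (reaching a1), down to a2 — 9 moves in all.
Check: all required cells visited; 9 ≤ 9 moves.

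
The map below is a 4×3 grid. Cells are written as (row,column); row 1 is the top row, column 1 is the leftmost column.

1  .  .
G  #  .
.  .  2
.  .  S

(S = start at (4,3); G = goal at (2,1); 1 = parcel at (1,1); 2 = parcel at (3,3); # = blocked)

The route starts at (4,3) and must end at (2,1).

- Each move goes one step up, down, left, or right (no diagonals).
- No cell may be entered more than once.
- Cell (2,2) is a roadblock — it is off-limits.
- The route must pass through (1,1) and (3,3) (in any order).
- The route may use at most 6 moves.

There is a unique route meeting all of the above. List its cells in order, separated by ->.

The 6-move cap with required stops at (1,1), (3,3) leaves no slack for detours.
Route from (4,3): 3× up (reaching (1,3)), 2× left (reaching (1,1)), down to (2,1) — 6 moves in all.
Check: all required cells visited; 6 ≤ 6 moves.

(4,3) -> (3,3) -> (2,3) -> (1,3) -> (1,2) -> (1,1) -> (2,1)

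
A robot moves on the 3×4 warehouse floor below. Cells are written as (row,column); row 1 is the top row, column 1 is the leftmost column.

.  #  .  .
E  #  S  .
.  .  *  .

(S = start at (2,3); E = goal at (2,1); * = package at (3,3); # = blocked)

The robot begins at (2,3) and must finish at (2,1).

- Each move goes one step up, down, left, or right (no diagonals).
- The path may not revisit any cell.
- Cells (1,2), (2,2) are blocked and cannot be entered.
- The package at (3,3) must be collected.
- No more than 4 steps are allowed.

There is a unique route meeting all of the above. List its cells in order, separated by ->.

(2,3) -> (3,3) -> (3,2) -> (3,1) -> (2,1)

The 4-move cap with required stops at (3,3) leaves no slack for detours.
Route from (2,3): down 1 to (3,3), left 2 to (3,1), up 1 to (2,1) — 4 moves in all.
Check: all required cells visited; 4 ≤ 4 moves.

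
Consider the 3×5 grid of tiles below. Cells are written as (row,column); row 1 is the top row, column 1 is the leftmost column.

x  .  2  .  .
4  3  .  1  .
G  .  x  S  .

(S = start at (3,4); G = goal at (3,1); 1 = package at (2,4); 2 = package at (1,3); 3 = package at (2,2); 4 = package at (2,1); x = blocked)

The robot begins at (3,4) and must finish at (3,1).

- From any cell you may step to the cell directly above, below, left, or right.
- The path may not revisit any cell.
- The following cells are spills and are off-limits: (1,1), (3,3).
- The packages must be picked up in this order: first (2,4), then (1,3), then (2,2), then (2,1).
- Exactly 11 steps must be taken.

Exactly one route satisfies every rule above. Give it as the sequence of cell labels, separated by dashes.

The waypoints must appear in the order (2,4), (1,3), (2,2), (2,1), with no cell reused.
Route from (3,4): right 1 to (3,5), up 2 to (1,5), left 1 to (1,4), down 1 to (2,4), left 1 to (2,3), up 1 to (1,3), left 1 to (1,2), down 1 to (2,2), left 1 to (2,1), down 1 to (3,1) — 11 moves in all.
Check: order respected (1 at step 5, 2 at step 7, 3 at step 9, 4 at step 10); 11 moves as required.

(3,4) - (3,5) - (2,5) - (1,5) - (1,4) - (2,4) - (2,3) - (1,3) - (1,2) - (2,2) - (2,1) - (3,1)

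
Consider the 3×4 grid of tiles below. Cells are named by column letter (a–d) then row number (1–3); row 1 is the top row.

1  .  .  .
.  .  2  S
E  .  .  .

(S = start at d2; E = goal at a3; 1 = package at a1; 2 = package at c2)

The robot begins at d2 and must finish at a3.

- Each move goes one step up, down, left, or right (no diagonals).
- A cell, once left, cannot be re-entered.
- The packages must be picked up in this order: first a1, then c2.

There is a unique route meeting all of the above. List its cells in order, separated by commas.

d2, d1, c1, b1, a1, a2, b2, c2, c3, b3, a3

The waypoints must appear in the order a1, c2, with no cell reused.
Route from d2: up to d1, 3× left (reaching a1), down to a2, 2× right (reaching c2), down to c3, 2× left (reaching a3) — 10 moves in all.
Check: order respected (1 at step 4, 2 at step 7).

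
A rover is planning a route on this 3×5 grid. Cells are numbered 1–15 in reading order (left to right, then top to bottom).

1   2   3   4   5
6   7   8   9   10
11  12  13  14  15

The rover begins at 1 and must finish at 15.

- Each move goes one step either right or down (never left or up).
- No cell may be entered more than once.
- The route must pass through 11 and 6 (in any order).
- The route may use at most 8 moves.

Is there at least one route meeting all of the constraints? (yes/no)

yes

One route that works: 1 → 6 → 11 → 12 → 13 → 14 → 15.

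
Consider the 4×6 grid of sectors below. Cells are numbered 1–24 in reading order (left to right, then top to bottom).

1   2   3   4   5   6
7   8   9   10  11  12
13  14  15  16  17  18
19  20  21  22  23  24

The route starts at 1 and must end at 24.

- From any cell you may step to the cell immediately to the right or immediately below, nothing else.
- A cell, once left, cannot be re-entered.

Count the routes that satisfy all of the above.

A right/down-only route from 1 to 24 makes exactly 3 down-moves and 5 right-moves in some order.
With no other constraints that would be C(8,3) = 56 routes.
That gives 56 routes.

56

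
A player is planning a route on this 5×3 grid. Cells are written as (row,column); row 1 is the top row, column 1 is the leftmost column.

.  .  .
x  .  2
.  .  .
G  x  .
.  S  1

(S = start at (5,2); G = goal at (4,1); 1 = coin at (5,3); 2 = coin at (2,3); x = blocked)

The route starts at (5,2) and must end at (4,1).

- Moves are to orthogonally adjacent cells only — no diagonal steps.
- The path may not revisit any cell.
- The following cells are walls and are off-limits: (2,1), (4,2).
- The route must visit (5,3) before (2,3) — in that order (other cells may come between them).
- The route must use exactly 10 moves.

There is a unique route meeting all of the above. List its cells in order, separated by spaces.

The waypoints must appear in the order (5,3), (2,3), with no cell reused.
Route from (5,2): right 1 to (5,3), up 4 to (1,3), left 1 to (1,2), down 2 to (3,2), left 1 to (3,1), down 1 to (4,1) — 10 moves in all.
Check: order respected (1 at step 1, 2 at step 4); 10 moves as required.

(5,2) (5,3) (4,3) (3,3) (2,3) (1,3) (1,2) (2,2) (3,2) (3,1) (4,1)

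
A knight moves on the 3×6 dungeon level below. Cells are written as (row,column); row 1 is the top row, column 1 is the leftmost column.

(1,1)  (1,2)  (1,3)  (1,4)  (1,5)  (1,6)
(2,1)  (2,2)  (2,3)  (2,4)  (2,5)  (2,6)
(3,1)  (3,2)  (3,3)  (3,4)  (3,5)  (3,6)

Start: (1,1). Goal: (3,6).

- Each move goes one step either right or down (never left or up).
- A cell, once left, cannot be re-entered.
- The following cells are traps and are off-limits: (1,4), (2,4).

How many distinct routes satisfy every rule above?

6

A right/down-only route from (1,1) to (3,6) makes exactly 2 down-moves and 5 right-moves in some order.
With no other constraints that would be C(7,2) = 21 routes.
Subtract routes through each blocked cell (inclusion–exclusion for overlaps): − through (1,4): 6 − through (2,4): 12 + through (1,4)&(2,4): 3 → 6.
That gives 6 routes.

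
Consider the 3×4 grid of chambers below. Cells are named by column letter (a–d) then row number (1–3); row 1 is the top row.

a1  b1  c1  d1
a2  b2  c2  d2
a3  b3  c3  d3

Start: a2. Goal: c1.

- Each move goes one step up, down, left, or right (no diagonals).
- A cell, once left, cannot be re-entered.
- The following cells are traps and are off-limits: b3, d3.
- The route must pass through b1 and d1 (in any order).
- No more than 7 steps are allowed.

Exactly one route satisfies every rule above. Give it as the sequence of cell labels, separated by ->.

a2 -> a1 -> b1 -> b2 -> c2 -> d2 -> d1 -> c1

Any route must reach b1 and d1 and still end at c1 within 7 moves, so the order of the required stops is forced.
Route from a2: up to a1, right to b1, down to b2, 2× right (reaching d2), up to d1, left to c1 — 7 moves in all.
Check: all required cells visited; 7 ≤ 7 moves.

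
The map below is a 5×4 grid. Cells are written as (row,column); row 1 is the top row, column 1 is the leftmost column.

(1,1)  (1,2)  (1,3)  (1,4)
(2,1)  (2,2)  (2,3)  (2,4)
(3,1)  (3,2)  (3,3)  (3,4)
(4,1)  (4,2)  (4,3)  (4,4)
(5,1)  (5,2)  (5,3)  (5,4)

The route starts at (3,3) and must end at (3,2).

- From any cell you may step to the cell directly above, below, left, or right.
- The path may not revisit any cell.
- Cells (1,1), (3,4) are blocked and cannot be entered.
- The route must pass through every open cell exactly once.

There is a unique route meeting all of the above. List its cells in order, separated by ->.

Need to visit all 18 open cells exactly once, starting at (3,3) and ending at (3,2).
Cell (2,1) has only two open neighbours ((3,1) and (2,2)), so the path must pass straight through it: one of those is the cell it's entered from and the other is where it exits.
Route from (3,3): up 1 to (2,3), right 1 to (2,4), up 1 to (1,4), left 2 to (1,2), down 1 to (2,2), left 1 to (2,1), down 3 to (5,1), right 3 to (5,4), up 1 to (4,4), left 2 to (4,2), up 1 to (3,2) — 17 moves in all.
Check: all 18 open cells covered.

(3,3) -> (2,3) -> (2,4) -> (1,4) -> (1,3) -> (1,2) -> (2,2) -> (2,1) -> (3,1) -> (4,1) -> (5,1) -> (5,2) -> (5,3) -> (5,4) -> (4,4) -> (4,3) -> (4,2) -> (3,2)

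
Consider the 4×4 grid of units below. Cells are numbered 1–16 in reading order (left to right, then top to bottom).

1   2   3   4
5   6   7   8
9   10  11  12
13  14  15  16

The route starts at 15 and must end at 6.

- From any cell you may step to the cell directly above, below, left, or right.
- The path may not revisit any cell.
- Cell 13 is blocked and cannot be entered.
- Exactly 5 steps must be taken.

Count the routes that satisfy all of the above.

8

Need simple routes of exactly 5 moves from 15 to 6 (Manhattan distance 3, so 1 moves are spent on a detour and 1 undoing it).
Enumerating: 15 11 7 3 2 6 | 15 11 10 9 5 6 | 15 11 12 8 7 6 | 15 14 10 9 5 6 | 15 14 10 11 7 6 | 15 16 12 8 7 6 | 15 16 12 11 7 6 | 15 16 12 11 10 6.
That gives 8 routes.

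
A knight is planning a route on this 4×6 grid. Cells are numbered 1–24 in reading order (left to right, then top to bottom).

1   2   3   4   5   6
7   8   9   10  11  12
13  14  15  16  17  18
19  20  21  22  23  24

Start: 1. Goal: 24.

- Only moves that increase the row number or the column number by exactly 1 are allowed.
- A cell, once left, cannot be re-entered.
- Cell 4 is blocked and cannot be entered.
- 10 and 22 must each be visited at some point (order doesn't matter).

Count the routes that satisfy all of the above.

A right/down-only route from 1 to 24 makes exactly 3 down-moves and 5 right-moves in some order.
With no other constraints that would be C(8,3) = 56 routes.
A monotone route can only reach the required cells in the order 10, 22, so split there and multiply the segment counts (each segment already excludes blocked cells): 1→10: 3; 10→22: 1; 22→24: 1; product = 3.
That gives 3 routes.

3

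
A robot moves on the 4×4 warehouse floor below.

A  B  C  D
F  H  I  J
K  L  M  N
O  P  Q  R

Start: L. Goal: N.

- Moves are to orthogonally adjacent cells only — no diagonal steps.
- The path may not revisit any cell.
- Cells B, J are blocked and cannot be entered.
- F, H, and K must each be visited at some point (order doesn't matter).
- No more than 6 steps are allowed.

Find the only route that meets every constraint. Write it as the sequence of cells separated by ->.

The 6-move cap with required stops at F, H, K leaves no slack for detours.
Route from L: left to K, up to F, 2× right (reaching I), down to M, right to N — 6 moves in all.
Check: all required cells visited; 6 ≤ 6 moves.

L -> K -> F -> H -> I -> M -> N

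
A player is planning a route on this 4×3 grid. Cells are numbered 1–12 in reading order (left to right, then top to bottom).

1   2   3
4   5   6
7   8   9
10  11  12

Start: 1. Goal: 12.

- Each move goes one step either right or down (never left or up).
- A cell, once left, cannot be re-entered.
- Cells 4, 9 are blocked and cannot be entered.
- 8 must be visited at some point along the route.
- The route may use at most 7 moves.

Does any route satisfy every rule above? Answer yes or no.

yes

One route that works: 1 → 2 → 5 → 8 → 11 → 12.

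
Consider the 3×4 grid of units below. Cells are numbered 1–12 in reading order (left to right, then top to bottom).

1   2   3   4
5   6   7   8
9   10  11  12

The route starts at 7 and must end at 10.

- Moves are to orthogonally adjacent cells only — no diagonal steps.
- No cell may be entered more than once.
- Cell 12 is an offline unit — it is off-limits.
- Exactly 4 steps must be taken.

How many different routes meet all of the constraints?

Need simple routes of exactly 4 moves from 7 to 10 (Manhattan distance 2, so 1 moves are spent on a detour and 1 undoing it).
Enumerating: 7 3 2 6 10 | 7 6 5 9 10.
That gives 2 routes.

2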